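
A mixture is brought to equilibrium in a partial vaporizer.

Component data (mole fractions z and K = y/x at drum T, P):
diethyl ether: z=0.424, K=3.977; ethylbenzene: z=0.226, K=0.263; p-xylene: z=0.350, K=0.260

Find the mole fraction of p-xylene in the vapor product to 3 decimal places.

y_p-xylene = 0.127

Rachford–Rice: g(β) = Σ zᵢ(Kᵢ−1)/(1+β(Kᵢ−1)) = 0.
g(0) = ΣzᵢKᵢ − 1 = 0.837 and g(1) = 1 − Σzᵢ/Kᵢ = -1.312, so a root lies in (0, 1).
Newton–Raphson from β = 0.47:
  β = 0.470: g = -0.1258, g' = -1.391 → β = 0.380
Converged at β = 0.380.
Compositions from xᵢ = zᵢ/(1+β(Kᵢ−1)), yᵢ = Kᵢxᵢ:
  diethyl ether: x = 0.199, y = 0.791
  ethylbenzene: x = 0.314, y = 0.083
  p-xylene: x = 0.487, y = 0.127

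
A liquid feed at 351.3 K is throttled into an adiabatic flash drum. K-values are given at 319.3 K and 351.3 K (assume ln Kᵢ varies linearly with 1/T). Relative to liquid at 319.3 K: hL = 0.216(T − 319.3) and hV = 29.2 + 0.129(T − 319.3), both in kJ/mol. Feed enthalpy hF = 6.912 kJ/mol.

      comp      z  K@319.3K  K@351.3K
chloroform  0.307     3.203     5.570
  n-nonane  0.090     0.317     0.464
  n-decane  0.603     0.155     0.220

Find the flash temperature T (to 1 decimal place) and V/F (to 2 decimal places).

T = 331.3 K, V/F = 0.15

Adiabatic flash: solve Rachford–Rice at each trial T, then check hF = ψ·hV(T) + (1−ψ)·hL(T).
  T = 319.3 K: K = (3.203, 0.317, 0.155), RR gives ψ = 0.058, H_out = 1.692 kJ/mol
  T = 351.3 K: K = (5.570, 0.464, 0.220), RR gives ψ = 0.258, H_out = 13.714 kJ/mol
  T = 335.3 K: K = (4.280, 0.387, 0.186), RR gives ψ = 0.178, H_out = 8.406 kJ/mol
  T = 327.3 K: K = (3.716, 0.351, 0.170), RR gives ψ = 0.125, H_out = 5.301 kJ/mol
  T = 331.3 K: K = (3.991, 0.369, 0.178), RR gives ψ = 0.153, H_out = 6.904 kJ/mol
  T = 333.3 K: K = (4.134, 0.378, 0.182), RR gives ψ = 0.166, H_out = 7.666 kJ/mol
Linear interpolation between T = 331.3 (H_out = 6.904) and T = 333.3 (H_out = 7.666) on hF = 6.912 gives T ≈ 331.3 K, at which ψ = 0.15.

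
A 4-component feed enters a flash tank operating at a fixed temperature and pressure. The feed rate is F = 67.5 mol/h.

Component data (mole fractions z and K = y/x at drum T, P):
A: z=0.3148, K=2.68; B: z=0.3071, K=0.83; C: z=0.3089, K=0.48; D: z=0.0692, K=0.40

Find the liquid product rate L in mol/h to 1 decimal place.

Rachford–Rice: g(ψ) = Σ zᵢ(Kᵢ−1)/(1+ψ(Kᵢ−1)) = 0.
Feasibility: ΣzᵢKᵢ = 1.2745, Σzᵢ/Kᵢ = 1.3040 — both > 1, two phases present.
Newton iteration, ψ⁰ = 0.61:
  ψ = 0.6100: g = -0.09779, g' = -0.4689 → ψ = 0.4014
  ψ = 0.4014: g = 0.00212, g' = -0.5038 → ψ = 0.4056
Converged at ψ = 0.4057.
Then V = ψ·F = 0.4057·67.5 = 27.4 mol/h and L = F − V = 40.1 mol/h.

L = 40.1 mol/h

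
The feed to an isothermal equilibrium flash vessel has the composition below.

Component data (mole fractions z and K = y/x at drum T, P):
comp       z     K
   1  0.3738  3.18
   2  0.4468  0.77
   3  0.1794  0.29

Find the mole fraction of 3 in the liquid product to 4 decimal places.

Iterate (Newton) starting at V/F = 0.44:
  V/F = 0.4400: g = 0.11635, g' = -0.6833 → V/F = 0.6103
  V/F = 0.6103: g = 0.00538, g' = -0.6407 → V/F = 0.6187
Converged at V/F = 0.6186.
Compositions from xᵢ = zᵢ/(1+V/F(Kᵢ−1)), yᵢ = Kᵢxᵢ:
  1: x = 0.1592, y = 0.5061
  2: x = 0.5209, y = 0.4011
  3: x = 0.3199, y = 0.0928

x_3 = 0.3199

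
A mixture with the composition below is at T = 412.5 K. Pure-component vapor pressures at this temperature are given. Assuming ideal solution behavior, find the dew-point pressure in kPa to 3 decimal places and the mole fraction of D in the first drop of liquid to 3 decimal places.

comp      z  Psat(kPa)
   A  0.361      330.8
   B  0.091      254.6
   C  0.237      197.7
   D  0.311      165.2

Pdew = 220.747 kPa, x_D = 0.416

At the dew point ψ → 1, so Σzᵢ/Kᵢ = 1 with Kᵢ = Pᵢˢᵃᵗ/P ⇒ 1/P = Σzᵢ/Pᵢˢᵃᵗ.
1/P = 0.361/330.8 + 0.091/254.6 + 0.237/197.7 + 0.311/165.2 = 0.004530 ⇒ P = 220.747 kPa
xᵢ = zᵢP/Pᵢˢᵃᵗ ⇒ x_D = 0.311·220.747/165.2 = 0.416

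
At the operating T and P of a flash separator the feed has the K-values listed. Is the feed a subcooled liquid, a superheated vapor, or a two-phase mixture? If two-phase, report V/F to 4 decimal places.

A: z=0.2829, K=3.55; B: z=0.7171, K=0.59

two-phase, V/F = 0.4088

ΣzᵢKᵢ = 1.4274; Σzᵢ/Kᵢ = 1.2951.
Both exceed 1, so a two-phase solution exists.
Let ψ = V/F and solve Σ zᵢ(Kᵢ−1)/(1+ψ(Kᵢ−1)) = 0.
Binary case is linear: z₁(K₁−1)(1+ψ(K₂−1)) + z₂(K₂−1)(1+ψ(K₁−1)) = 0
⇒ ψ = [z₁(K₁−1)+z₂(K₂−1)] / [−(K₁−1)(K₂−1)] = 0.42738/1.04550 = 0.4088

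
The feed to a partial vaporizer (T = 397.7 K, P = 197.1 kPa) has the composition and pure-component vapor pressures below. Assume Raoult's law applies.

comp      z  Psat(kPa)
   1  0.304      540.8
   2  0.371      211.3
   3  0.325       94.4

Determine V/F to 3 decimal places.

Raoult's law: Kᵢ = Pᵢˢᵃᵗ/P = Pᵢˢᵃᵗ/197.1.
  K_1 = 540.8/197.1 = 2.74378, K_2 = 211.3/197.1 = 1.07204, K_3 = 94.4/197.1 = 0.47894
Iterate (Newton) starting at V/F = 0.4:
  V/F = 0.400: g = 0.1243, g' = -0.463 → V/F = 0.668
  V/F = 0.668: g = 0.0105, g' = -0.407 → V/F = 0.694
Converged at V/F = 0.694.

V/F = 0.694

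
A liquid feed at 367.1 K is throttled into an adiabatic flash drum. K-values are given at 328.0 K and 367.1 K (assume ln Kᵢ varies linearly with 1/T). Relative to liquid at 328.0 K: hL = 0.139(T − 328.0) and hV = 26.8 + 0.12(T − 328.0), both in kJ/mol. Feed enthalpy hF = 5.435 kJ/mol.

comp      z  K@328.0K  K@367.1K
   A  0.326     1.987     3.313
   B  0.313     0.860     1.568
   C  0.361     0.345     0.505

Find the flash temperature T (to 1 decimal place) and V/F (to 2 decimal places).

T = 331.2 K, V/F = 0.19

Adiabatic flash: solve Rachford–Rice at each trial T, then check hF = ψ·hV(T) + (1−ψ)·hL(T).
  T = 328.0 K: K = (1.987, 0.860, 0.345), RR gives ψ = 0.090, H_out = 2.404 kJ/mol
  T = 367.1 K: K = (3.313, 1.568, 0.505), RR gives ψ = 0.976, H_out = 30.873 kJ/mol
  T = 347.6 K: K = (2.605, 1.182, 0.422), RR gives ψ = 0.597, H_out = 18.503 kJ/mol
  T = 337.8 K: K = (2.284, 1.013, 0.383), RR gives ψ = 0.368, H_out = 11.152 kJ/mol
  T = 332.9 K: K = (2.132, 0.934, 0.364), RR gives ψ = 0.236, H_out = 6.993 kJ/mol
  T = 330.4 K: K = (2.057, 0.896, 0.354), RR gives ψ = 0.164, H_out = 4.713 kJ/mol
  T = 331.6 K: K = (2.093, 0.914, 0.359), RR gives ψ = 0.199, H_out = 5.822 kJ/mol
Linear interpolation between T = 330.4 (H_out = 4.713) and T = 331.6 (H_out = 5.822) on hF = 5.435 gives T ≈ 331.2 K, at which ψ = 0.19.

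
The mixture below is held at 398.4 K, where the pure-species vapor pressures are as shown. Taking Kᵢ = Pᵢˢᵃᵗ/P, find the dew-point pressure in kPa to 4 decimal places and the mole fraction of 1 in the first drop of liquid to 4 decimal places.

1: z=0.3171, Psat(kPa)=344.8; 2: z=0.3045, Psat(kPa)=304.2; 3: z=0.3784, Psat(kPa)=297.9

At the dew point ψ → 1, so Σzᵢ/Kᵢ = 1 with Kᵢ = Pᵢˢᵃᵗ/P ⇒ 1/P = Σzᵢ/Pᵢˢᵃᵗ.
1/P = 0.3171/344.8 + 0.3045/304.2 + 0.3784/297.9 = 0.0031909 ⇒ P = 313.3937 kPa
xᵢ = zᵢP/Pᵢˢᵃᵗ ⇒ x_1 = 0.3171·313.3937/344.8 = 0.2882

Pdew = 313.3937 kPa, x_1 = 0.2882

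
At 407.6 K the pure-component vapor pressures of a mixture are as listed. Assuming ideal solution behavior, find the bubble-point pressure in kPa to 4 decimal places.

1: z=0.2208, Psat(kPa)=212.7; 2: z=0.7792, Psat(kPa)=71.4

Pbub = 102.5990 kPa

At the bubble point ψ → 0, so ΣzᵢKᵢ = 1 with Kᵢ = Pᵢˢᵃᵗ/P ⇒ P = ΣzᵢPᵢˢᵃᵗ.
P = 0.2208·212.7 + 0.7792·71.4 = 102.5990 kPa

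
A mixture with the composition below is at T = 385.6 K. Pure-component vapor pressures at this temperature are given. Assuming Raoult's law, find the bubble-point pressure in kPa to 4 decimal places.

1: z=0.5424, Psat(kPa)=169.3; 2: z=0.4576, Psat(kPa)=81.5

At the bubble point ψ → 0, so ΣzᵢKᵢ = 1 with Kᵢ = Pᵢˢᵃᵗ/P ⇒ P = ΣzᵢPᵢˢᵃᵗ.
P = 0.5424·169.3 + 0.4576·81.5 = 129.1227 kPa

Pbub = 129.1227 kPa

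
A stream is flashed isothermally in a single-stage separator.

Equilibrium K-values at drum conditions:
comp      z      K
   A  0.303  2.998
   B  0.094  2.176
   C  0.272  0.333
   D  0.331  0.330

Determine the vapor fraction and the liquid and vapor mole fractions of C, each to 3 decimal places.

Material balance + equilibrium reduce to Σ zᵢ(Kᵢ−1)/(1+ψ(Kᵢ−1)) = 0.
Check two-phase: ΣzᵢKᵢ = 1.313 > 1 and Σzᵢ/Kᵢ = 1.964 > 1, so g(0) = 0.313 > 0 and g(1) = -0.964 < 0.
Newton–Raphson from ψ = 0.69:
  ψ = 0.690: g = -0.4330, g' = -1.183 → ψ = 0.324
  ψ = 0.324: g = -0.0670, g' = -0.953 → ψ = 0.254
  ψ = 0.254: g = 0.0015, g' = -1.001 → ψ = 0.255
Converged at ψ = 0.255.
Compositions from xᵢ = zᵢ/(1+ψ(Kᵢ−1)), yᵢ = Kᵢxᵢ:
  A: x = 0.201, y = 0.602
  B: x = 0.072, y = 0.157
  C: x = 0.328, y = 0.109
  D: x = 0.399, y = 0.132

ψ = 0.255, x_C = 0.328, y_C = 0.109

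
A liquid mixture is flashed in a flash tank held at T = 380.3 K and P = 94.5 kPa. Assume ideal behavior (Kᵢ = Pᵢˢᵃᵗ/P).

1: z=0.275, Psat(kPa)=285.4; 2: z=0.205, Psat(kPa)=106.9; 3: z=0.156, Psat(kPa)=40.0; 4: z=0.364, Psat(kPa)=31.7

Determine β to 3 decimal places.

Raoult's law: Kᵢ = Pᵢˢᵃᵗ/P = Pᵢˢᵃᵗ/94.5.
  K_1 = 285.4/94.5 = 3.02011, K_2 = 106.9/94.5 = 1.13122, K_3 = 40.0/94.5 = 0.42328, K_4 = 31.7/94.5 = 0.33545
Newton iteration, β⁰ = 0.5:
  β = 0.500: g = -0.1871, g' = -0.744 → β = 0.249
  β = 0.249: g = 0.0011, g' = -0.802 → β = 0.250
Converged at β = 0.250.

β = 0.250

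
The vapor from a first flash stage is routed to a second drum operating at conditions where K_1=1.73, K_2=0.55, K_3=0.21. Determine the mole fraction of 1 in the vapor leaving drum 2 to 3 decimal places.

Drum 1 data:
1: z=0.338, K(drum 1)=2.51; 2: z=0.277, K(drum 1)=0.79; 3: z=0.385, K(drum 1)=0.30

y_1 (drum 2) = 0.781

Drum 1:
Let ψ₁ = V/F and solve Σ zᵢ(Kᵢ−1)/(1+ψ₁(Kᵢ−1)) = 0.
Feasibility: ΣzᵢKᵢ = 1.183, Σzᵢ/Kᵢ = 1.769 — both > 1, two phases present.
Iterate (Newton) starting at ψ₁ = 0.5:
  ψ₁ = 0.500: g = -0.1888, g' = -0.712 → ψ₁ = 0.235
  ψ₁ = 0.235: g = -0.0069, g' = -0.704 → ψ₁ = 0.225
Converged at ψ₁ = 0.225.
Drum-1 compositions:
  1: x = 0.252, y = 0.633
  2: x = 0.291, y = 0.230
  3: x = 0.457, y = 0.137
Drum-2 feed = drum-1 vapor: z₂ = (0.6332, 0.2297, 0.1371).
Drum 2:
Material balance + equilibrium reduce to Σ zᵢ(Kᵢ−1)/(1+ψ₂(Kᵢ−1)) = 0.
g(0) = ΣzᵢKᵢ − 1 = 0.251 and g(1) = 1 − Σzᵢ/Kᵢ = -0.436, so a root lies in (0, 1).
Newton–Raphson from ψ₂ = 0.35:
  ψ₂ = 0.350: g = 0.0958, g' = -0.443 → ψ₂ = 0.566
  ψ₂ = 0.566: g = -0.0076, g' = -0.533 → ψ₂ = 0.552
Converged at ψ₂ = 0.552.
  1: x = 0.451, y = 0.781
  2: x = 0.306, y = 0.168
  3: x = 0.243, y = 0.051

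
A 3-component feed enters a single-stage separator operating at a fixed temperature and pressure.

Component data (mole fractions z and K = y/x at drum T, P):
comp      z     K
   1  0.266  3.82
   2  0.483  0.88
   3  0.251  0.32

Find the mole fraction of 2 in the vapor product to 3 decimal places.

Let ψ = V/F and solve Σ zᵢ(Kᵢ−1)/(1+ψ(Kᵢ−1)) = 0.
Check two-phase: ΣzᵢKᵢ = 1.521 > 1 and Σzᵢ/Kᵢ = 1.403 > 1, so g(0) = 0.521 > 0 and g(1) = -0.403 < 0.
Iterate (Newton) starting at ψ = 0.5:
  ψ = 0.500: g = -0.0090, g' = -0.639 → ψ = 0.486
Converged at ψ = 0.486.
Compositions from xᵢ = zᵢ/(1+ψ(Kᵢ−1)), yᵢ = Kᵢxᵢ:
  1: x = 0.112, y = 0.429
  2: x = 0.513, y = 0.451
  3: x = 0.375, y = 0.120

y_2 = 0.451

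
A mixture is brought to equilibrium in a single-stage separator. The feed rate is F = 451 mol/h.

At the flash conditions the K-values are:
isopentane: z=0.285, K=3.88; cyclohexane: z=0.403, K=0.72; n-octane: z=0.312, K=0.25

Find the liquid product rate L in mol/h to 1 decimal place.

Let ψ = V/F and solve Σ zᵢ(Kᵢ−1)/(1+ψ(Kᵢ−1)) = 0.
Check two-phase: ΣzᵢKᵢ = 1.474 > 1 and Σzᵢ/Kᵢ = 1.881 > 1, so g(0) = 0.474 > 0 and g(1) = -0.881 < 0.
Newton–Raphson from ψ = 0.6:
  ψ = 0.600: g = -0.2602, g' = -0.943 → ψ = 0.324
  ψ = 0.324: g = -0.0088, g' = -0.977 → ψ = 0.315
Converged at ψ = 0.315.
Then V = ψ·F = 0.3152·451 = 142.2 mol/h and L = F − V = 308.8 mol/h.

L = 308.8 mol/h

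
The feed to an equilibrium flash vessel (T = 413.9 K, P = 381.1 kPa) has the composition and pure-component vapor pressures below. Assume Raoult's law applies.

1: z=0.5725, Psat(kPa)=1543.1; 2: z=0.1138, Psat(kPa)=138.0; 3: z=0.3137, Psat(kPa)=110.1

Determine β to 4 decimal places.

Raoult's law: Kᵢ = Pᵢˢᵃᵗ/P = Pᵢˢᵃᵗ/381.1.
  K_1 = 1543.1/381.1 = 4.049068, K_2 = 138.0/381.1 = 0.362110, K_3 = 110.1/381.1 = 0.288901
Let β = V/F and solve Σ zᵢ(Kᵢ−1)/(1+β(Kᵢ−1)) = 0.
Feasibility: ΣzᵢKᵢ = 2.4499, Σzᵢ/Kᵢ = 1.5415 — both > 1, two phases present.
Iterate (Newton) starting at β = 0.5:
  β = 0.5000: g = 0.23872, g' = -1.3169 → β = 0.6813
  β = 0.6813: g = 0.00618, g' = -1.3037 → β = 0.6860
Converged at β = 0.6860.

β = 0.6860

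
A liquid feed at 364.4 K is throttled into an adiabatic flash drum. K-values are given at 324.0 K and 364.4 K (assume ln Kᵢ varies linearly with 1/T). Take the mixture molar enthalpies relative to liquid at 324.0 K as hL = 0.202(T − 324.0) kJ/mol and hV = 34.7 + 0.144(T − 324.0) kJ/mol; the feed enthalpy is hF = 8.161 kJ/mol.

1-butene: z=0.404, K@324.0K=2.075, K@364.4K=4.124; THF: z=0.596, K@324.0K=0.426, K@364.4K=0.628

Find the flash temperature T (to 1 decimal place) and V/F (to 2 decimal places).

T = 326.9 K, V/F = 0.22

Adiabatic flash: solve Rachford–Rice at each trial T, then check hF = ψ·hV(T) + (1−ψ)·hL(T).
  T = 324.0 K: K = (2.075, 0.426), RR gives ψ = 0.149, H_out = 5.185 kJ/mol
  T = 364.4 K: K = (4.124, 0.628), RR gives ψ = 0.895, H_out = 37.128 kJ/mol
  T = 344.2 K: K = (2.985, 0.523), RR gives ψ = 0.547, H_out = 22.419 kJ/mol
  T = 334.1 K: K = (2.502, 0.474), RR gives ψ = 0.371, H_out = 14.687 kJ/mol
  T = 329.1 K: K = (2.284, 0.450), RR gives ψ = 0.270, H_out = 10.322 kJ/mol
  T = 326.6 K: K = (2.180, 0.438), RR gives ψ = 0.214, H_out = 7.911 kJ/mol
  T = 327.9 K: K = (2.234, 0.444), RR gives ψ = 0.244, H_out = 9.187 kJ/mol
Linear interpolation between T = 326.6 (H_out = 7.911) and T = 327.9 (H_out = 9.187) on hF = 8.161 gives T ≈ 326.9 K, at which ψ = 0.22.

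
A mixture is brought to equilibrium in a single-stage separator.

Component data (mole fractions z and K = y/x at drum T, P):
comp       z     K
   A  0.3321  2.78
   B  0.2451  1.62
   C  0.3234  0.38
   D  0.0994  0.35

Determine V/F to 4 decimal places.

V/F = 0.5601

Newton iteration, V/F⁰ = 0.5:
  V/F = 0.5000: g = 0.04246, g' = -0.7028 → V/F = 0.5604
  V/F = 0.5604: g = -0.00020, g' = -0.7115 → V/F = 0.5601
Converged at V/F = 0.5601.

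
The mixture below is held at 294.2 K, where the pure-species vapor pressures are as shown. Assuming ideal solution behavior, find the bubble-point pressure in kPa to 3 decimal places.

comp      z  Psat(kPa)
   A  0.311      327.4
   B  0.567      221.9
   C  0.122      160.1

Pbub = 247.171 kPa

At the bubble point ψ → 0, so ΣzᵢKᵢ = 1 with Kᵢ = Pᵢˢᵃᵗ/P ⇒ P = ΣzᵢPᵢˢᵃᵗ.
P = 0.311·327.4 + 0.567·221.9 + 0.122·160.1 = 247.171 kPa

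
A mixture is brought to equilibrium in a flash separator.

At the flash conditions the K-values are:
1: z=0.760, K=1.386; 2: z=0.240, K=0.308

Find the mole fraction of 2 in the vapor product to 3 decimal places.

Rachford–Rice: g(ψ) = Σ zᵢ(Kᵢ−1)/(1+ψ(Kᵢ−1)) = 0.
Check two-phase: ΣzᵢKᵢ = 1.127 > 1 and Σzᵢ/Kᵢ = 1.328 > 1, so g(0) = 0.127 > 0 and g(1) = -0.328 < 0.
Binary case is linear: z₁(K₁−1)(1+ψ(K₂−1)) + z₂(K₂−1)(1+ψ(K₁−1)) = 0
⇒ ψ = [z₁(K₁−1)+z₂(K₂−1)] / [−(K₁−1)(K₂−1)] = 0.1273/0.2671 = 0.477
Compositions from xᵢ = zᵢ/(1+ψ(Kᵢ−1)), yᵢ = Kᵢxᵢ:
  1: x = 0.642, y = 0.890
  2: x = 0.358, y = 0.110

y_2 = 0.110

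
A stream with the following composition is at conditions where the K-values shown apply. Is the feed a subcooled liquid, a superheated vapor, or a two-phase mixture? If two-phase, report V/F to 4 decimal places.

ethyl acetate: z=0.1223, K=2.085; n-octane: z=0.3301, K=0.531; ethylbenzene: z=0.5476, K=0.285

ΣzᵢKᵢ = 0.5863; Σzᵢ/Kᵢ = 2.6017.
Since ΣzᵢKᵢ < 1 the mixture is below its bubble point — single liquid phase.

subcooled liquid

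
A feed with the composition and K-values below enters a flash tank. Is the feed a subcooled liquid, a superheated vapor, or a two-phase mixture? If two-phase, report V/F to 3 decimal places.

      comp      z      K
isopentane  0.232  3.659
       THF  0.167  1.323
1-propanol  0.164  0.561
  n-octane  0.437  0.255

ΣzᵢKᵢ = 1.273; Σzᵢ/Kᵢ = 2.196.
Both exceed 1, so a two-phase solution exists.
Rachford–Rice: g(ψ) = Σ zᵢ(Kᵢ−1)/(1+ψ(Kᵢ−1)) = 0.
Iterate (Newton) starting at ψ = 0.5:
  ψ = 0.500: g = -0.2998, g' = -0.983 → ψ = 0.195
  ψ = 0.195: g = -0.0027, g' = -1.097 → ψ = 0.193
Converged at ψ = 0.193.

two-phase, V/F = 0.193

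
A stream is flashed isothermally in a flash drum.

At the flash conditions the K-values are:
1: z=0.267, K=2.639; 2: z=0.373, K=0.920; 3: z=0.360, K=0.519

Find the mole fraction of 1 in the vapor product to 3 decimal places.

y_1 = 0.406

Let β = V/F and solve Σ zᵢ(Kᵢ−1)/(1+β(Kᵢ−1)) = 0.
g(0) = ΣzᵢKᵢ − 1 = 0.235 and g(1) = 1 − Σzᵢ/Kᵢ = -0.200, so a root lies in (0, 1).
Newton–Raphson from β = 0.5:
  β = 0.500: g = -0.0186, g' = -0.364 → β = 0.449
  β = 0.449: g = 0.0003, g' = -0.376 → β = 0.450
Converged at β = 0.450.
Compositions from xᵢ = zᵢ/(1+β(Kᵢ−1)), yᵢ = Kᵢxᵢ:
  1: x = 0.154, y = 0.406
  2: x = 0.387, y = 0.356
  3: x = 0.459, y = 0.238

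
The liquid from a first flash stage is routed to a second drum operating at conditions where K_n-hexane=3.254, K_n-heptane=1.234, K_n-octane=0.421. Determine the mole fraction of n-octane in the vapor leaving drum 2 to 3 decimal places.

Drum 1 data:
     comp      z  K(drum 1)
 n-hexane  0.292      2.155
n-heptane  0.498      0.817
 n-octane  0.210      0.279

y_n-octane (drum 2) = 0.206

Drum 1:
Rachford–Rice: g(ψ₁) = Σ zᵢ(Kᵢ−1)/(1+ψ₁(Kᵢ−1)) = 0.
Feasibility: ΣzᵢKᵢ = 1.095, Σzᵢ/Kᵢ = 1.498 — both > 1, two phases present.
Iterate (Newton) starting at ψ₁ = 0.5:
  ψ₁ = 0.500: g = -0.1233, g' = -0.444 → ψ₁ = 0.222
  ψ₁ = 0.222: g = -0.0069, g' = -0.420 → ψ₁ = 0.206
Converged at ψ₁ = 0.206.
Drum-1 compositions:
  n-hexane: x = 0.236, y = 0.508
  n-heptane: x = 0.517, y = 0.423
  n-octane: x = 0.247, y = 0.069
Drum-2 feed = drum-1 liquid: z₂ = (0.2359, 0.5175, 0.2466).
Drum 2:
Rachford–Rice: g(ψ₂) = Σ zᵢ(Kᵢ−1)/(1+ψ₂(Kᵢ−1)) = 0.
Check two-phase: ΣzᵢKᵢ = 1.510 > 1 and Σzᵢ/Kᵢ = 1.078 > 1, so g(0) = 0.510 > 0 and g(1) = -0.078 < 0.
Iterate (Newton) starting at ψ₂ = 0.54:
  ψ₂ = 0.540: g = 0.1396, g' = -0.441 → ψ₂ = 0.857
  ψ₂ = 0.857: g = -0.0009, g' = -0.485 → ψ₂ = 0.855
Converged at ψ₂ = 0.855.
  n-hexane: x = 0.081, y = 0.262
  n-heptane: x = 0.431, y = 0.532
  n-octane: x = 0.488, y = 0.206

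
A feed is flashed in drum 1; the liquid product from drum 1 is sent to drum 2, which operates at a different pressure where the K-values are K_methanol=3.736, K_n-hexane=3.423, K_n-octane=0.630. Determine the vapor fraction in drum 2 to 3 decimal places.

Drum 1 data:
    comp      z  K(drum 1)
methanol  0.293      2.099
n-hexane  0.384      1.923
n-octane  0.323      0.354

Drum 1:
Material balance + equilibrium reduce to Σ zᵢ(Kᵢ−1)/(1+ψ₁(Kᵢ−1)) = 0.
Feasibility: ΣzᵢKᵢ = 1.468, Σzᵢ/Kᵢ = 1.252 — both > 1, two phases present.
Iterate (Newton) starting at ψ₁ = 0.6:
  ψ₁ = 0.600: g = 0.0814, g' = -0.623 → ψ₁ = 0.731
  ψ₁ = 0.731: g = -0.0049, g' = -0.709 → ψ₁ = 0.724
Converged at ψ₁ = 0.724.
Drum-1 compositions:
  methanol: x = 0.163, y = 0.343
  n-hexane: x = 0.230, y = 0.443
  n-octane: x = 0.607, y = 0.215
Drum-2 feed = drum-1 liquid: z₂ = (0.1632, 0.2302, 0.6066).
Drum 2:
Material balance + equilibrium reduce to Σ zᵢ(Kᵢ−1)/(1+ψ₂(Kᵢ−1)) = 0.
Check two-phase: ΣzᵢKᵢ = 1.780 > 1 and Σzᵢ/Kᵢ = 1.074 > 1, so g(0) = 0.780 > 0 and g(1) = -0.074 < 0.
Iterate (Newton) starting at ψ₂ = 0.5:
  ψ₂ = 0.500: g = 0.1654, g' = -0.619 → ψ₂ = 0.767
  ψ₂ = 0.767: g = 0.0258, g' = -0.455 → ψ₂ = 0.824
  ψ₂ = 0.824: g = 0.0005, g' = -0.438 → ψ₂ = 0.825
Converged at ψ₂ = 0.825.
  methanol: x = 0.050, y = 0.187
  n-hexane: x = 0.077, y = 0.263
  n-octane: x = 0.873, y = 0.550

V/F (drum 2) = 0.825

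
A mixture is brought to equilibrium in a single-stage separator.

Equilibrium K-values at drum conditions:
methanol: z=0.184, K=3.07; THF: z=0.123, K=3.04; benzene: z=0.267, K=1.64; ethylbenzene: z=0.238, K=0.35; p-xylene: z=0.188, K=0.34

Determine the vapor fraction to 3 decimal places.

ψ = 0.534

Rachford–Rice: g(ψ) = Σ zᵢ(Kᵢ−1)/(1+ψ(Kᵢ−1)) = 0.
Feasibility: ΣzᵢKᵢ = 1.524, Σzᵢ/Kᵢ = 1.496 — both > 1, two phases present.
Newton–Raphson from ψ = 0.59:
  ψ = 0.590: g = -0.0448, g' = -0.807 → ψ = 0.535
  ψ = 0.535: g = -0.0006, g' = -0.787 → ψ = 0.534
Converged at ψ = 0.534.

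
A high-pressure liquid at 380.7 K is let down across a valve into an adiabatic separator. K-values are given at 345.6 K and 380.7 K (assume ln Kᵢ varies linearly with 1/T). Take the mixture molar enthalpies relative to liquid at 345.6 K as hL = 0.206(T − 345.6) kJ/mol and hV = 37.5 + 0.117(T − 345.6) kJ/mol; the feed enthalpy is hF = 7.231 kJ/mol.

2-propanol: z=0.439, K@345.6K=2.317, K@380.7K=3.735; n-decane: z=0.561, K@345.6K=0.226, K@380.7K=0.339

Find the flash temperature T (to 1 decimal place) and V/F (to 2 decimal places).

Adiabatic flash: solve Rachford–Rice at each trial T, then check hF = ψ·hV(T) + (1−ψ)·hL(T).
  T = 345.6 K: K = (2.317, 0.226), RR gives ψ = 0.141, H_out = 5.296 kJ/mol
  T = 380.7 K: K = (3.735, 0.339), RR gives ψ = 0.459, H_out = 23.010 kJ/mol
  T = 363.1 K: K = (2.974, 0.279), RR gives ψ = 0.325, H_out = 15.285 kJ/mol
  T = 354.4 K: K = (2.635, 0.252), RR gives ψ = 0.244, H_out = 10.765 kJ/mol
  T = 350.0 K: K = (2.473, 0.239), RR gives ψ = 0.196, H_out = 8.175 kJ/mol
  T = 347.8 K: K = (2.394, 0.232), RR gives ψ = 0.170, H_out = 6.776 kJ/mol
Linear interpolation between T = 347.8 (H_out = 6.776) and T = 350.0 (H_out = 8.175) on hF = 7.231 gives T ≈ 348.5 K, at which ψ = 0.18.

T = 348.5 K, V/F = 0.18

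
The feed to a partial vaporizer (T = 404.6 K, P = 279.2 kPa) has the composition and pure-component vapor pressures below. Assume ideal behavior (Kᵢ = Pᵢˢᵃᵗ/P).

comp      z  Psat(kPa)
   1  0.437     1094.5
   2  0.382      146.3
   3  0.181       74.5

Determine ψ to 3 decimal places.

ψ = 0.571

Raoult's law: Kᵢ = Pᵢˢᵃᵗ/P = Pᵢˢᵃᵗ/279.2.
  K_1 = 1094.5/279.2 = 3.92013, K_2 = 146.3/279.2 = 0.52400, K_3 = 74.5/279.2 = 0.26683
Newton–Raphson from ψ = 0.5:
  ψ = 0.500: g = 0.0706, g' = -1.007 → ψ = 0.570
  ψ = 0.570: g = 0.0013, g' = -0.975 → ψ = 0.571
Converged at ψ = 0.571.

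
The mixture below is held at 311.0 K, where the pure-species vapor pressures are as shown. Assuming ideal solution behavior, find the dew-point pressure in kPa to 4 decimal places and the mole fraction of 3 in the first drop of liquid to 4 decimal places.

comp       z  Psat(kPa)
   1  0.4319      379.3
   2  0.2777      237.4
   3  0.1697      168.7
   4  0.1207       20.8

Pdew = 109.6823 kPa, x_3 = 0.1103

At the dew point ψ → 1, so Σzᵢ/Kᵢ = 1 with Kᵢ = Pᵢˢᵃᵗ/P ⇒ 1/P = Σzᵢ/Pᵢˢᵃᵗ.
1/P = 0.4319/379.3 + 0.2777/237.4 + 0.1697/168.7 + 0.1207/20.8 = 0.0091172 ⇒ P = 109.6823 kPa
xᵢ = zᵢP/Pᵢˢᵃᵗ ⇒ x_3 = 0.1697·109.6823/168.7 = 0.1103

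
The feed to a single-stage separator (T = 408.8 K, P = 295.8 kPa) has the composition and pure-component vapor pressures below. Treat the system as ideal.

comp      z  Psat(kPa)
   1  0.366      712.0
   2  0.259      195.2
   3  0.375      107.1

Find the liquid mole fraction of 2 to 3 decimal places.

Raoult's law: Kᵢ = Pᵢˢᵃᵗ/P = Pᵢˢᵃᵗ/295.8.
  K_1 = 712.0/295.8 = 2.40703, K_2 = 195.2/295.8 = 0.65991, K_3 = 107.1/295.8 = 0.36207
Rachford–Rice: g(ψ) = Σ zᵢ(Kᵢ−1)/(1+ψ(Kᵢ−1)) = 0.
Feasibility: ΣzᵢKᵢ = 1.188, Σzᵢ/Kᵢ = 1.580 — both > 1, two phases present.
Newton–Raphson from ψ = 0.62:
  ψ = 0.620: g = -0.2323, g' = -0.672 → ψ = 0.274
  ψ = 0.274: g = -0.0157, g' = -0.638 → ψ = 0.250
Converged at ψ = 0.250.
Compositions from xᵢ = zᵢ/(1+ψ(Kᵢ−1)), yᵢ = Kᵢxᵢ:
  1: x = 0.271, y = 0.652
  2: x = 0.283, y = 0.187
  3: x = 0.446, y = 0.162

x_2 = 0.283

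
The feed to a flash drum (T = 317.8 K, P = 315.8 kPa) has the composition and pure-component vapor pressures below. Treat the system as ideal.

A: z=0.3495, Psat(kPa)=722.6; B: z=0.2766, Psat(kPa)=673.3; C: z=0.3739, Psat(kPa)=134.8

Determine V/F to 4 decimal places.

V/F = 0.7851

Raoult's law: Kᵢ = Pᵢˢᵃᵗ/P = Pᵢˢᵃᵗ/315.8.
  K_A = 722.6/315.8 = 2.288157, K_B = 673.3/315.8 = 2.132046, K_C = 134.8/315.8 = 0.426852
Rachford–Rice: g(V/F) = Σ zᵢ(Kᵢ−1)/(1+V/F(Kᵢ−1)) = 0.
Feasibility: ΣzᵢKᵢ = 1.5490, Σzᵢ/Kᵢ = 1.1584 — both > 1, two phases present.
Newton iteration, V/F⁰ = 0.5:
  V/F = 0.5000: g = 0.17340, g' = -0.6004 → V/F = 0.7888
  V/F = 0.7888: g = -0.00241, g' = -0.6508 → V/F = 0.7851
Converged at V/F = 0.7851.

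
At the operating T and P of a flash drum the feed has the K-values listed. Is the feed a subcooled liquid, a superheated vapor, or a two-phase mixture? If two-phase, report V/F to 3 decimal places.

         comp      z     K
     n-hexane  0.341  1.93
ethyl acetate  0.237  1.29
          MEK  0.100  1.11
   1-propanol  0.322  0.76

superheated vapor

ΣzᵢKᵢ = 1.320; Σzᵢ/Kᵢ = 0.874.
Since Σzᵢ/Kᵢ < 1 the mixture is above its dew point — single vapor phase.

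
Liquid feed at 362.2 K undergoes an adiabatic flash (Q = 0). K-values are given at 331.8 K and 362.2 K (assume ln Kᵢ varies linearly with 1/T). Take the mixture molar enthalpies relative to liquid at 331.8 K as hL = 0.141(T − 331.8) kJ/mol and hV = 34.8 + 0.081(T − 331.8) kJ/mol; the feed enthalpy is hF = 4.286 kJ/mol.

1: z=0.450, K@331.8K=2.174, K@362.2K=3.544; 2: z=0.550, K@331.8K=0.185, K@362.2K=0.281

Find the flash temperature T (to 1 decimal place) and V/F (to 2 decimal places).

T = 333.8 K, V/F = 0.12

Adiabatic flash: solve Rachford–Rice at each trial T, then check hF = ψ·hV(T) + (1−ψ)·hL(T).
  T = 331.8 K: K = (2.174, 0.185), RR gives ψ = 0.084, H_out = 2.911 kJ/mol
  T = 362.2 K: K = (3.544, 0.281), RR gives ψ = 0.410, H_out = 17.796 kJ/mol
  T = 347.0 K: K = (2.806, 0.230), RR gives ψ = 0.280, H_out = 11.628 kJ/mol
  T = 339.4 K: K = (2.477, 0.207), RR gives ψ = 0.195, H_out = 7.765 kJ/mol
  T = 335.6 K: K = (2.322, 0.196), RR gives ψ = 0.144, H_out = 5.498 kJ/mol
  T = 333.7 K: K = (2.247, 0.190), RR gives ψ = 0.115, H_out = 4.250 kJ/mol
Linear interpolation between T = 333.7 (H_out = 4.250) and T = 335.6 (H_out = 5.498) on hF = 4.286 gives T ≈ 333.8 K, at which ψ = 0.12.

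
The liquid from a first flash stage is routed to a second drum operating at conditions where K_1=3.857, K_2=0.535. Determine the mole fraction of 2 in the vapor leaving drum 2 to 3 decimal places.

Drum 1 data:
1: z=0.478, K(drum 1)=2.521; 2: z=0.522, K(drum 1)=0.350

Drum 1:
Let ψ₁ = V/F and solve Σ zᵢ(Kᵢ−1)/(1+ψ₁(Kᵢ−1)) = 0.
Feasibility: ΣzᵢKᵢ = 1.388, Σzᵢ/Kᵢ = 1.681 — both > 1, two phases present.
Binary case is linear: z₁(K₁−1)(1+ψ₁(K₂−1)) + z₂(K₂−1)(1+ψ₁(K₁−1)) = 0
⇒ ψ₁ = [z₁(K₁−1)+z₂(K₂−1)] / [−(K₁−1)(K₂−1)] = 0.3877/0.9887 = 0.392
Drum-1 compositions:
  1: x = 0.299, y = 0.755
  2: x = 0.701, y = 0.245
Drum-2 feed = drum-1 liquid: z₂ = (0.2994, 0.7006).
Drum 2:
Binary case is linear: z₁(K₁−1)(1+ψ₂(K₂−1)) + z₂(K₂−1)(1+ψ₂(K₁−1)) = 0
⇒ ψ₂ = [z₁(K₁−1)+z₂(K₂−1)] / [−(K₁−1)(K₂−1)] = 0.5296/1.3285 = 0.399
  1: x = 0.140, y = 0.540
  2: x = 0.860, y = 0.460

y_2 (drum 2) = 0.460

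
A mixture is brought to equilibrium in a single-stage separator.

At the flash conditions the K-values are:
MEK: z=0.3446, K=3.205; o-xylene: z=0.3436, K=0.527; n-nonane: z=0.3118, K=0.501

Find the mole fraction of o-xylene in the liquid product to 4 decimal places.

x_o-xylene = 0.4269

Let ψ = V/F and solve Σ zᵢ(Kᵢ−1)/(1+ψ(Kᵢ−1)) = 0.
g(0) = ΣzᵢKᵢ − 1 = 0.4417 and g(1) = 1 − Σzᵢ/Kᵢ = -0.3819, so a root lies in (0, 1).
Newton–Raphson from ψ = 0.67:
  ψ = 0.6700: g = -0.16494, g' = -0.6130 → ψ = 0.4009
  ψ = 0.4009: g = 0.00826, g' = -0.7104 → ψ = 0.4125
  ψ = 0.4125: g = 0.00005, g' = -0.7012 → ψ = 0.4126
Converged at ψ = 0.4126.
Compositions from xᵢ = zᵢ/(1+ψ(Kᵢ−1)), yᵢ = Kᵢxᵢ:
  MEK: x = 0.1804, y = 0.5783
  o-xylene: x = 0.4269, y = 0.2250
  n-nonane: x = 0.3926, y = 0.1967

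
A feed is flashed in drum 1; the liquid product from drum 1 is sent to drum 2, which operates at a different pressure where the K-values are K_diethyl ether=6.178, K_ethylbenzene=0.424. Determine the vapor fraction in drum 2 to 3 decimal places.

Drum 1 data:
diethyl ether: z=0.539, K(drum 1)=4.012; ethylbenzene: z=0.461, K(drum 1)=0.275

V/F (drum 2) = 0.181

Drum 1:
Rachford–Rice: g(ψ₁) = Σ zᵢ(Kᵢ−1)/(1+ψ₁(Kᵢ−1)) = 0.
g(0) = ΣzᵢKᵢ − 1 = 1.289 and g(1) = 1 − Σzᵢ/Kᵢ = -0.811, so a root lies in (0, 1).
Newton iteration, ψ₁⁰ = 0.61:
  ψ₁ = 0.610: g = -0.0271, g' = -1.386 → ψ₁ = 0.590
Converged at ψ₁ = 0.590.
Drum-1 compositions:
  diethyl ether: x = 0.194, y = 0.778
  ethylbenzene: x = 0.806, y = 0.222
Drum-2 feed = drum-1 liquid: z₂ = (0.1940, 0.8060).
Drum 2:
Binary case is linear: z₁(K₁−1)(1+ψ₂(K₂−1)) + z₂(K₂−1)(1+ψ₂(K₁−1)) = 0
⇒ ψ₂ = [z₁(K₁−1)+z₂(K₂−1)] / [−(K₁−1)(K₂−1)] = 0.5403/2.9825 = 0.181
  diethyl ether: x = 0.100, y = 0.618
  ethylbenzene: x = 0.900, y = 0.382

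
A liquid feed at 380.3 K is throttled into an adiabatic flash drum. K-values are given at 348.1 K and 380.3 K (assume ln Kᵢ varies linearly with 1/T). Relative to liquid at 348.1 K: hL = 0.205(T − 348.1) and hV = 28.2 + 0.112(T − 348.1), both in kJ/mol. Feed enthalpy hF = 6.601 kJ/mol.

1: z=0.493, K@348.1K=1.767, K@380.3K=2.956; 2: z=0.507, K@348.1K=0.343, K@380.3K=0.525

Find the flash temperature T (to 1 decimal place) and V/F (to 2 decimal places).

Adiabatic flash: solve Rachford–Rice at each trial T, then check hF = ψ·hV(T) + (1−ψ)·hL(T).
  T = 348.1 K: K = (1.767, 0.343), RR gives ψ = 0.089, H_out = 2.520 kJ/mol
  T = 380.3 K: K = (2.956, 0.525), RR gives ψ = 0.779, H_out = 26.228 kJ/mol
  T = 364.2 K: K = (2.312, 0.428), RR gives ψ = 0.476, H_out = 16.008 kJ/mol
  T = 356.1 K: K = (2.025, 0.384), RR gives ψ = 0.306, H_out = 10.040 kJ/mol
  T = 352.1 K: K = (1.893, 0.363), RR gives ψ = 0.207, H_out = 6.569 kJ/mol
  T = 354.1 K: K = (1.959, 0.373), RR gives ψ = 0.258, H_out = 8.363 kJ/mol
Linear interpolation between T = 352.1 (H_out = 6.569) and T = 354.1 (H_out = 8.363) on hF = 6.601 gives T ≈ 352.1 K, at which ψ = 0.21.

T = 352.1 K, V/F = 0.21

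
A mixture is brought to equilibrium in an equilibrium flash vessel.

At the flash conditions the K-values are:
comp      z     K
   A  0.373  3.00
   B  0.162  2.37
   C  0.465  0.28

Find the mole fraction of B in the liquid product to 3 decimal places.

x_B = 0.098

Newton–Raphson from ψ = 0.5:
  ψ = 0.500: g = -0.0184, g' = -1.069 → ψ = 0.483
Converged at ψ = 0.483.
Compositions from xᵢ = zᵢ/(1+ψ(Kᵢ−1)), yᵢ = Kᵢxᵢ:
  A: x = 0.190, y = 0.569
  B: x = 0.098, y = 0.231
  C: x = 0.713, y = 0.200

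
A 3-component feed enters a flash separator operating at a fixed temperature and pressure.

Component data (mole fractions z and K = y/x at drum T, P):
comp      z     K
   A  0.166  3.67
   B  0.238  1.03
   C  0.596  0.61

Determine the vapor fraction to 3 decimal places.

ψ = 0.280

Material balance + equilibrium reduce to Σ zᵢ(Kᵢ−1)/(1+ψ(Kᵢ−1)) = 0.
Check two-phase: ΣzᵢKᵢ = 1.218 > 1 and Σzᵢ/Kᵢ = 1.253 > 1, so g(0) = 0.218 > 0 and g(1) = -0.253 < 0.
Newton iteration, ψ⁰ = 0.5:
  ψ = 0.500: g = -0.0919, g' = -0.357 → ψ = 0.243
  ψ = 0.243: g = 0.0193, g' = -0.547 → ψ = 0.278
  ψ = 0.278: g = 0.0008, g' = -0.504 → ψ = 0.280
Converged at ψ = 0.280.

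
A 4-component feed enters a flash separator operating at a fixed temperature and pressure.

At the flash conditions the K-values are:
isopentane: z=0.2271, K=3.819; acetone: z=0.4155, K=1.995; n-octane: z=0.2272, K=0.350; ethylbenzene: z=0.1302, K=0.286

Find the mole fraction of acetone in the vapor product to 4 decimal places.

y_acetone = 0.4879

Newton iteration, ψ⁰ = 0.5:
  ψ = 0.5000: g = 0.17841, g' = -0.8655 → ψ = 0.7061
  ψ = 0.7061: g = -0.00357, g' = -0.9416 → ψ = 0.7023
Converged at ψ = 0.7023.
Compositions from xᵢ = zᵢ/(1+ψ(Kᵢ−1)), yᵢ = Kᵢxᵢ:
  isopentane: x = 0.0762, y = 0.2911
  acetone: x = 0.2446, y = 0.4879
  n-octane: x = 0.4180, y = 0.1463
  ethylbenzene: x = 0.2612, y = 0.0747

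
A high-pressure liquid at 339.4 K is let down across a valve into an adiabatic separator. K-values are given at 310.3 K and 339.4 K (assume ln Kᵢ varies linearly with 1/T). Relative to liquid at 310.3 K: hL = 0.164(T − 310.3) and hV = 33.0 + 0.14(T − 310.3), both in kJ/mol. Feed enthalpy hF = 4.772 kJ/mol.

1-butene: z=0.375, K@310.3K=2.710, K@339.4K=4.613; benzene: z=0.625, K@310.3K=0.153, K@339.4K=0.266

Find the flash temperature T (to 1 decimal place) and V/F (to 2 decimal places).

Adiabatic flash: solve Rachford–Rice at each trial T, then check hF = ψ·hV(T) + (1−ψ)·hL(T).
  T = 310.3 K: K = (2.710, 0.153), RR gives ψ = 0.077, H_out = 2.549 kJ/mol
  T = 339.4 K: K = (4.613, 0.266), RR gives ψ = 0.338, H_out = 15.688 kJ/mol
  T = 324.9 K: K = (3.581, 0.204), RR gives ψ = 0.229, H_out = 9.879 kJ/mol
  T = 317.6 K: K = (3.125, 0.177), RR gives ψ = 0.162, H_out = 6.509 kJ/mol
  T = 314.0 K: K = (2.916, 0.165), RR gives ψ = 0.123, H_out = 4.650 kJ/mol
  T = 315.8 K: K = (3.019, 0.171), RR gives ψ = 0.143, H_out = 5.600 kJ/mol
Linear interpolation between T = 314.0 (H_out = 4.650) and T = 315.8 (H_out = 5.600) on hF = 4.772 gives T ≈ 314.2 K, at which ψ = 0.13.

T = 314.2 K, V/F = 0.13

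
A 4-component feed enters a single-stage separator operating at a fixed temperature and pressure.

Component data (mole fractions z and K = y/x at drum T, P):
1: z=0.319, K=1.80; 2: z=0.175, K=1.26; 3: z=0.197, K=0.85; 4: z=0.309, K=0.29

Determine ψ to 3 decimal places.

Let ψ = V/F and solve Σ zᵢ(Kᵢ−1)/(1+ψ(Kᵢ−1)) = 0.
g(0) = ΣzᵢKᵢ − 1 = 0.052 and g(1) = 1 − Σzᵢ/Kᵢ = -0.613, so a root lies in (0, 1).
Iterate (Newton) starting at ψ = 0.5:
  ψ = 0.500: g = -0.1495, g' = -0.493 → ψ = 0.197
  ψ = 0.197: g = -0.0217, g' = -0.378 → ψ = 0.139
Converged at ψ = 0.139.

ψ = 0.139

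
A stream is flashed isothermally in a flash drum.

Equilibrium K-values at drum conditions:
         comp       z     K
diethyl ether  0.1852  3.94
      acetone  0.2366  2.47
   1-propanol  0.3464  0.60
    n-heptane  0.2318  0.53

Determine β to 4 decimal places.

Material balance + equilibrium reduce to Σ zᵢ(Kᵢ−1)/(1+β(Kᵢ−1)) = 0.
g(0) = ΣzᵢKᵢ − 1 = 0.6448 and g(1) = 1 − Σzᵢ/Kᵢ = -0.1575, so a root lies in (0, 1).
Newton iteration, β⁰ = 0.5:
  β = 0.5000: g = 0.10529, g' = -0.6063 → β = 0.6737
  β = 0.6737: g = 0.00834, g' = -0.5228 → β = 0.6896
  β = 0.6896: g = 0.00003, g' = -0.5185 → β = 0.6897
Converged at β = 0.6897.

β = 0.6897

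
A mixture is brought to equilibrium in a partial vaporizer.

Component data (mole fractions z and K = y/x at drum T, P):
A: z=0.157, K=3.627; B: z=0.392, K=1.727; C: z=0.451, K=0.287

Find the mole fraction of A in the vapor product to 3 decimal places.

y_A = 0.290

Rachford–Rice: g(ψ) = Σ zᵢ(Kᵢ−1)/(1+ψ(Kᵢ−1)) = 0.
Feasibility: ΣzᵢKᵢ = 1.376, Σzᵢ/Kᵢ = 1.842 — both > 1, two phases present.
Newton–Raphson from ψ = 0.54:
  ψ = 0.540: g = -0.1477, g' = -0.898 → ψ = 0.376
  ψ = 0.376: g = -0.0077, g' = -0.830 → ψ = 0.366
Converged at ψ = 0.366.
Compositions from xᵢ = zᵢ/(1+ψ(Kᵢ−1)), yᵢ = Kᵢxᵢ:
  A: x = 0.080, y = 0.290
  B: x = 0.310, y = 0.535
  C: x = 0.610, y = 0.175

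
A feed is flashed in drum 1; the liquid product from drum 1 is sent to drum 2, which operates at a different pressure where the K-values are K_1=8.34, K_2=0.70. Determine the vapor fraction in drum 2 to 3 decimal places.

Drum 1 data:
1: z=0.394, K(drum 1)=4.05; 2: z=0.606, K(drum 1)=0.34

V/F (drum 2) = 0.481

Drum 1:
Binary case is linear: z₁(K₁−1)(1+ψ₁(K₂−1)) + z₂(K₂−1)(1+ψ₁(K₁−1)) = 0
⇒ ψ₁ = [z₁(K₁−1)+z₂(K₂−1)] / [−(K₁−1)(K₂−1)] = 0.8017/2.0130 = 0.398
Drum-1 compositions:
  1: x = 0.178, y = 0.720
  2: x = 0.822, y = 0.280
Drum-2 feed = drum-1 liquid: z₂ = (0.1779, 0.8221).
Drum 2:
Material balance + equilibrium reduce to Σ zᵢ(Kᵢ−1)/(1+ψ₂(Kᵢ−1)) = 0.
g(0) = ΣzᵢKᵢ − 1 = 1.059 and g(1) = 1 − Σzᵢ/Kᵢ = -0.196, so a root lies in (0, 1).
Binary case is linear: z₁(K₁−1)(1+ψ₂(K₂−1)) + z₂(K₂−1)(1+ψ₂(K₁−1)) = 0
⇒ ψ₂ = [z₁(K₁−1)+z₂(K₂−1)] / [−(K₁−1)(K₂−1)] = 1.0591/2.2020 = 0.481
  1: x = 0.039, y = 0.327
  2: x = 0.961, y = 0.673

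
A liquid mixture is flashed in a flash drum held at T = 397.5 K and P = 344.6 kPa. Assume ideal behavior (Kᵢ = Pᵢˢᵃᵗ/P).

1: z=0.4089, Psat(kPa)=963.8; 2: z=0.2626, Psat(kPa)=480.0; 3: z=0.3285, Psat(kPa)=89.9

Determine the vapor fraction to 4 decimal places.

Raoult's law: Kᵢ = Pᵢˢᵃᵗ/P = Pᵢˢᵃᵗ/344.6.
  K_1 = 963.8/344.6 = 2.796866, K_2 = 480.0/344.6 = 1.392919, K_3 = 89.9/344.6 = 0.260882
Newton–Raphson from ψ = 0.66:
  ψ = 0.6600: g = -0.05600, g' = -0.9860 → ψ = 0.6032
  ψ = 0.6032: g = -0.00215, g' = -0.9149 → ψ = 0.6009
Converged at ψ = 0.6009.

ψ = 0.6009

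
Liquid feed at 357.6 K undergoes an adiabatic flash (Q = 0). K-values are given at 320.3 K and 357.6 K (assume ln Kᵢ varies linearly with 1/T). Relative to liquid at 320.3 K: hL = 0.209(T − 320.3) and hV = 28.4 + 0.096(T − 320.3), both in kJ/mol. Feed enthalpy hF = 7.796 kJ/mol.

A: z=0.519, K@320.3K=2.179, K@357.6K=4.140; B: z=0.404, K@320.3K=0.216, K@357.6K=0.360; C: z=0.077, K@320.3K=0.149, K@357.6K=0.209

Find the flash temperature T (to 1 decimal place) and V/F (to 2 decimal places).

Adiabatic flash: solve Rachford–Rice at each trial T, then check hF = ψ·hV(T) + (1−ψ)·hL(T).
  T = 320.3 K: K = (2.179, 0.216, 0.149), RR gives ψ = 0.245, H_out = 6.956 kJ/mol
  T = 357.6 K: K = (4.140, 0.360, 0.209), RR gives ψ = 0.624, H_out = 22.886 kJ/mol
  T = 339.0 K: K = (3.060, 0.283, 0.178), RR gives ψ = 0.473, H_out = 16.333 kJ/mol
  T = 329.6 K: K = (2.592, 0.248, 0.163), RR gives ψ = 0.375, H_out = 12.210 kJ/mol
  T = 325.0 K: K = (2.382, 0.232, 0.156), RR gives ψ = 0.317, H_out = 9.811 kJ/mol
  T = 322.6 K: K = (2.277, 0.224, 0.152), RR gives ψ = 0.282, H_out = 8.414 kJ/mol
Linear interpolation between T = 320.3 (H_out = 6.956) and T = 322.6 (H_out = 8.414) on hF = 7.796 gives T ≈ 321.6 K, at which ψ = 0.27.

T = 321.6 K, V/F = 0.27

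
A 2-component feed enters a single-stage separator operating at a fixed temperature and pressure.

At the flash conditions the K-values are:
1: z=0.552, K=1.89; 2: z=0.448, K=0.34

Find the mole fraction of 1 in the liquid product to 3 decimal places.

x_1 = 0.426

Material balance + equilibrium reduce to Σ zᵢ(Kᵢ−1)/(1+β(Kᵢ−1)) = 0.
Check two-phase: ΣzᵢKᵢ = 1.196 > 1 and Σzᵢ/Kᵢ = 1.610 > 1, so g(0) = 0.196 > 0 and g(1) = -0.610 < 0.
Binary case is linear: z₁(K₁−1)(1+β(K₂−1)) + z₂(K₂−1)(1+β(K₁−1)) = 0
⇒ β = [z₁(K₁−1)+z₂(K₂−1)] / [−(K₁−1)(K₂−1)] = 0.1956/0.5874 = 0.333
Compositions from xᵢ = zᵢ/(1+β(Kᵢ−1)), yᵢ = Kᵢxᵢ:
  1: x = 0.426, y = 0.805
  2: x = 0.574, y = 0.195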